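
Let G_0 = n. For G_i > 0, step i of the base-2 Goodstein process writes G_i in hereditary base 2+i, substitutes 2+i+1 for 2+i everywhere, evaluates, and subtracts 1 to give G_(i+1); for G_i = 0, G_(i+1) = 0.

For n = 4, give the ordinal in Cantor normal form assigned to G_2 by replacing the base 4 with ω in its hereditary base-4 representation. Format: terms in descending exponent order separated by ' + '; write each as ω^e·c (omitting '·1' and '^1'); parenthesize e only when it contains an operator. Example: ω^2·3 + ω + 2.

ω^2·2 + ω·2 + 1

(0) 4|_2 = 2^2 ↦ 3^3|_3 = 27 ⇒ 26
(1) 26|_3 = 2·3^2 + 2·3 + 2 ↦ 2·4^2 + 2·4 + 2|_4 = 42 ⇒ 41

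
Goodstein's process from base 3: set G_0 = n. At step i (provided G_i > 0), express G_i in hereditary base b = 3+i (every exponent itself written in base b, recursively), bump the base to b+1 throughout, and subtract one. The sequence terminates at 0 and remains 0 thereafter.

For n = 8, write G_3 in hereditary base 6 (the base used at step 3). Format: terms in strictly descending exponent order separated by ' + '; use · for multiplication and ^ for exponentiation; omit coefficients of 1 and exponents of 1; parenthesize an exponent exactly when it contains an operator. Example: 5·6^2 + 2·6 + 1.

6 + 5

step 0: 8 = 2·3 + 2; sub 4 for 3: 2·4 + 2; = 10; G_1 = 10−1 = 9
step 1: 9 = 2·4 + 1; sub 5 for 4: 2·5 + 1; = 11; G_2 = 11−1 = 10
step 2: 10 = 2·5; sub 6 for 5: 2·6; = 12; G_3 = 12−1 = 11
step 3: 11 = 6 + 5; sub 7 for 6: 7 + 5; = 12; G_4 = 12−1 = 11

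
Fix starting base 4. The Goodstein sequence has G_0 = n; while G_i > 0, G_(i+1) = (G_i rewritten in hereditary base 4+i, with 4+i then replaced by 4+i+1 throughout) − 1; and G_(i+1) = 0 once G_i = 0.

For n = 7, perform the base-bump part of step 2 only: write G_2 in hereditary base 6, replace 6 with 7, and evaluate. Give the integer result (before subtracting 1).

8

step 0: 7 = 4 + 3; sub 5 for 4: 5 + 3; = 8; G_1 = 8−1 = 7
step 1: 7 = 5 + 2; sub 6 for 5: 6 + 2; = 8; G_2 = 8−1 = 7
step 2: 7 = 6 + 1; sub 7 for 6: 7 + 1; = 8; G_3 = 8−1 = 7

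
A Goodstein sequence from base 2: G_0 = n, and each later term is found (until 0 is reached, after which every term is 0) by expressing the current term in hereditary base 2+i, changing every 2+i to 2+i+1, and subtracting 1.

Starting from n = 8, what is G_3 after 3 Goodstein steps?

6310

G_0=8  [base 2] 2^(2 + 1)  →[2↦3]→  3^(3 + 1) = 81  −1 ⇒ G_1=80
G_1=80  [base 3] 2·3^3 + 2·3^2 + 2·3 + 2  →[3↦4]→  2·4^4 + 2·4^2 + 2·4 + 2 = 554  −1 ⇒ G_2=553
G_2=553  [base 4] 2·4^4 + 2·4^2 + 2·4 + 1  →[4↦5]→  2·5^5 + 2·5^2 + 2·5 + 1 = 6311  −1 ⇒ G_3=6310
G_3=6310  [base 5] 2·5^5 + 2·5^2 + 2·5  →[5↦6]→  2·6^6 + 2·6^2 + 2·6 = 93396  −1 ⇒ G_4=93395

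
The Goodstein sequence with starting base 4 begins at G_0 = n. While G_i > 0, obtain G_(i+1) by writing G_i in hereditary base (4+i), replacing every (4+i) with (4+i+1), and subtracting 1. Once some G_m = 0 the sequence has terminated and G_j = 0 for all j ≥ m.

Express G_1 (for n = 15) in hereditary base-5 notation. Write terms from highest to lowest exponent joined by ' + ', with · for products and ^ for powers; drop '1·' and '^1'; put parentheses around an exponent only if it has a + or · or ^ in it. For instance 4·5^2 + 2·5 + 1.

3·5 + 2

[0] 15 ≡ 3·4 + 3 (base 4). Lift 5: 18. −1: 17.
[1] 17 ≡ 3·5 + 2 (base 5). Lift 6: 20. −1: 19.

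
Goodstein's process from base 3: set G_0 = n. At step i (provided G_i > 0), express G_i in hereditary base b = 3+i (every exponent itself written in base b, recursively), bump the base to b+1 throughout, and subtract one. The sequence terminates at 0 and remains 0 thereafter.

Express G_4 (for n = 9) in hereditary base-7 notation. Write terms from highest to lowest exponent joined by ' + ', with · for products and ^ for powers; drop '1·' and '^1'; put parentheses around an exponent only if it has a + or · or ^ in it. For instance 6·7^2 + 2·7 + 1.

3·7

G_0=9  [base 3] 3^2  →[3↦4]→  4^2 = 16  −1 ⇒ G_1=15
G_1=15  [base 4] 3·4 + 3  →[4↦5]→  3·5 + 3 = 18  −1 ⇒ G_2=17
G_2=17  [base 5] 3·5 + 2  →[5↦6]→  3·6 + 2 = 20  −1 ⇒ G_3=19
G_3=19  [base 6] 3·6 + 1  →[6↦7]→  3·7 + 1 = 22  −1 ⇒ G_4=21
G_4=21  [base 7] 3·7  →[7↦8]→  3·8 = 24  −1 ⇒ G_5=23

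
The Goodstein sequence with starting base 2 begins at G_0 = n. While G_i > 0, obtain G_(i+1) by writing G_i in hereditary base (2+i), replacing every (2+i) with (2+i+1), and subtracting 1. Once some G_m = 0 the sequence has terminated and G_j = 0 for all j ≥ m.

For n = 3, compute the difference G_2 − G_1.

0

G_0 = 3. HB_2(3) = 2 + 1. Bump = 4. G_1 = 3.
G_1 = 3. HB_3(3) = 3. Bump = 4. G_2 = 3.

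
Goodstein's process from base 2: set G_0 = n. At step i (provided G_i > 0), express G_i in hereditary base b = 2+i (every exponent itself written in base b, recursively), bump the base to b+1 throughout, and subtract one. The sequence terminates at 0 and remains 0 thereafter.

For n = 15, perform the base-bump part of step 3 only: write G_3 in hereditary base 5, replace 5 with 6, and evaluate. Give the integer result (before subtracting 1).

326594

G_0 = 15. HB_2(15) = 2^(2 + 1) + 2^2 + 2 + 1. Bump = 112. G_1 = 111.
G_1 = 111. HB_3(111) = 3^(3 + 1) + 3^3 + 3. Bump = 1284. G_2 = 1283.
G_2 = 1283. HB_4(1283) = 4^(4 + 1) + 4^4 + 3. Bump = 18753. G_3 = 18752.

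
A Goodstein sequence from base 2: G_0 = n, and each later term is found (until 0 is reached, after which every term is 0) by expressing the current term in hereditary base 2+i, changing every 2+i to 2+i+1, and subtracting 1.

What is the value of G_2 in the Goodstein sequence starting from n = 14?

G_0 = 14. HB_2(14) = 2^(2 + 1) + 2^2 + 2. Bump = 111. G_1 = 110.
G_1 = 110. HB_3(110) = 3^(3 + 1) + 3^3 + 2. Bump = 1282. G_2 = 1281.

1281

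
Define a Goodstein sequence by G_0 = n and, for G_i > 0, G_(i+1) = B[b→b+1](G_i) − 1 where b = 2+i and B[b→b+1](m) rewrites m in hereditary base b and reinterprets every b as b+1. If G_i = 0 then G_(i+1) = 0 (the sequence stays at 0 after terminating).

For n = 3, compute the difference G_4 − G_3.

G_0 = 3. HB_2(3) = 2 + 1. Bump = 4. G_1 = 3.
G_1 = 3. HB_3(3) = 3. Bump = 4. G_2 = 3.
G_2 = 3. HB_4(3) = 3. Bump = 3. G_3 = 2.
G_3 = 2. HB_5(2) = 2. Bump = 2. G_4 = 1.

-1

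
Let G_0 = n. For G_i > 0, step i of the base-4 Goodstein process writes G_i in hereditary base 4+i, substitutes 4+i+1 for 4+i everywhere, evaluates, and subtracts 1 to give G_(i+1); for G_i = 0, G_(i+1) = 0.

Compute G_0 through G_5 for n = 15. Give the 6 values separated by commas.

15 —HB4→ 3·4 + 3 —bump→ 3·5 + 3 = 18 —(−1)→ 17
17 —HB5→ 3·5 + 2 —bump→ 3·6 + 2 = 20 —(−1)→ 19
19 —HB6→ 3·6 + 1 —bump→ 3·7 + 1 = 22 —(−1)→ 21
21 —HB7→ 3·7 —bump→ 3·8 = 24 —(−1)→ 23
23 —HB8→ 2·8 + 7 —bump→ 2·9 + 7 = 25 —(−1)→ 24

15, 17, 19, 21, 23, 24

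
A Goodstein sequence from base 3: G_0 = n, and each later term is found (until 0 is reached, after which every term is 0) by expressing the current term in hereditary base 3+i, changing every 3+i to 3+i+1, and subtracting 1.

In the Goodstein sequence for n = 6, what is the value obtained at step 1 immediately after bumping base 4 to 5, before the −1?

[0] 6 ≡ 2·3 (base 3). Lift 4: 8. −1: 7.
[1] 7 ≡ 4 + 3 (base 4). Lift 5: 8. −1: 7.

8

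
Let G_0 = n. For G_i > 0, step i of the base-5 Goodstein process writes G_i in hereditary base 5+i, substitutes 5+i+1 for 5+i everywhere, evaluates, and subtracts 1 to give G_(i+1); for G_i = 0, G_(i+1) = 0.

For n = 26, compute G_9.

83

[0] 26 ≡ 5^2 + 1 (base 5). Lift 6: 37. −1: 36.
[1] 36 ≡ 6^2 (base 6). Lift 7: 49. −1: 48.
[2] 48 ≡ 6·7 + 6 (base 7). Lift 8: 54. −1: 53.
[3] 53 ≡ 6·8 + 5 (base 8). Lift 9: 59. −1: 58.
[4] 58 ≡ 6·9 + 4 (base 9). Lift 10: 64. −1: 63.
[5] 63 ≡ 6·10 + 3 (base 10). Lift 11: 69. −1: 68.
[6] 68 ≡ 6·11 + 2 (base 11). Lift 12: 74. −1: 73.
[7] 73 ≡ 6·12 + 1 (base 12). Lift 13: 79. −1: 78.
[8] 78 ≡ 6·13 (base 13). Lift 14: 84. −1: 83.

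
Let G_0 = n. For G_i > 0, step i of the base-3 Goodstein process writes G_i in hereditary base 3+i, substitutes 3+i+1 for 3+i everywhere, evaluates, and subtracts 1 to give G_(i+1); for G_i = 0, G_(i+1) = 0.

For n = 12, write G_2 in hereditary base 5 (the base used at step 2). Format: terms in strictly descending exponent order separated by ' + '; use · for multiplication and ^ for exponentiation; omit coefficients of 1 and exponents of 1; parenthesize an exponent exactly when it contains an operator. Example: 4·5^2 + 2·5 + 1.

5^2 + 2

step 0: 12 = 3^2 + 3; sub 4 for 3: 4^2 + 4; = 20; G_1 = 20−1 = 19
step 1: 19 = 4^2 + 3; sub 5 for 4: 5^2 + 3; = 28; G_2 = 28−1 = 27
step 2: 27 = 5^2 + 2; sub 6 for 5: 6^2 + 2; = 38; G_3 = 38−1 = 37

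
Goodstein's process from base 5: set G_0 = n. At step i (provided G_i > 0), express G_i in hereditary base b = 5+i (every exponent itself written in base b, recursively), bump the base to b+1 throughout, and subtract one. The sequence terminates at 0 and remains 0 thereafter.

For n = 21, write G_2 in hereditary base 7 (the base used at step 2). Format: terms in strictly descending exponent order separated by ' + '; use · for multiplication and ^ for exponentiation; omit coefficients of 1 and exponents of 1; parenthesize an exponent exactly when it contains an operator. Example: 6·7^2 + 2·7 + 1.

G_0=21  [base 5] 4·5 + 1  →[5↦6]→  4·6 + 1 = 25  −1 ⇒ G_1=24
G_1=24  [base 6] 4·6  →[6↦7]→  4·7 = 28  −1 ⇒ G_2=27

3·7 + 6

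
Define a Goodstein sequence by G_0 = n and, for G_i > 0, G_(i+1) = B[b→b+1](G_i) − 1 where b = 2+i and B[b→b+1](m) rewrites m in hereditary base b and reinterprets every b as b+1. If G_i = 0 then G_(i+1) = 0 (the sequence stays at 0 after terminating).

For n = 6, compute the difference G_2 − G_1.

G_0=6  [base 2] 2^2 + 2  →[2↦3]→  3^3 + 3 = 30  −1 ⇒ G_1=29
G_1=29  [base 3] 3^3 + 2  →[3↦4]→  4^4 + 2 = 258  −1 ⇒ G_2=257

228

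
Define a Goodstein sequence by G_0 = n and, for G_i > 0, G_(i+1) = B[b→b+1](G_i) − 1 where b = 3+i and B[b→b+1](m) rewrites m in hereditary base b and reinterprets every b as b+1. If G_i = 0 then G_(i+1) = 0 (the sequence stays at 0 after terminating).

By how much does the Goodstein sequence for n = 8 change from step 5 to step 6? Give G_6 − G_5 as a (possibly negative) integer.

0

step 0: 8 = 2·3 + 2; sub 4 for 3: 2·4 + 2; = 10; G_1 = 10−1 = 9
step 1: 9 = 2·4 + 1; sub 5 for 4: 2·5 + 1; = 11; G_2 = 11−1 = 10
step 2: 10 = 2·5; sub 6 for 5: 2·6; = 12; G_3 = 12−1 = 11
step 3: 11 = 6 + 5; sub 7 for 6: 7 + 5; = 12; G_4 = 12−1 = 11
step 4: 11 = 7 + 4; sub 8 for 7: 8 + 4; = 12; G_5 = 12−1 = 11
step 5: 11 = 8 + 3; sub 9 for 8: 9 + 3; = 12; G_6 = 12−1 = 11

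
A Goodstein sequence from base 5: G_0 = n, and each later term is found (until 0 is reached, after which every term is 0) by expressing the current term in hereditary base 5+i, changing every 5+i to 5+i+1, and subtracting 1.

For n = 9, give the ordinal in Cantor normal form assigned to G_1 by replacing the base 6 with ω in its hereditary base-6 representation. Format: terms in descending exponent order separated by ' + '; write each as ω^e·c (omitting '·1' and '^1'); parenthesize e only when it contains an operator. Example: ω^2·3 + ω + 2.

base 5: 9 = 5 + 4; at 6: 6 + 4 = 10; next = 9
base 6: 9 = 6 + 3; at 7: 7 + 3 = 10; next = 9

ω + 3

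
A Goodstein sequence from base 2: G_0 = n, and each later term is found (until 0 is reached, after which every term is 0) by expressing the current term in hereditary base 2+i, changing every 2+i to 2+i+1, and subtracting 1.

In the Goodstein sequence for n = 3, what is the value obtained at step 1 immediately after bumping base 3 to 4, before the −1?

3 —HB2→ 2 + 1 —bump→ 3 + 1 = 4 —(−1)→ 3
3 —HB3→ 3 —bump→ 4 = 4 —(−1)→ 3

4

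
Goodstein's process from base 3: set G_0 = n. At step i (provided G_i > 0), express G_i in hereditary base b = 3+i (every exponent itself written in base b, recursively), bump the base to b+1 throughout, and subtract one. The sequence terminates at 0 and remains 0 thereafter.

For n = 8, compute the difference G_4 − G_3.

0

G_0=8  [base 3] 2·3 + 2  →[3↦4]→  2·4 + 2 = 10  −1 ⇒ G_1=9
G_1=9  [base 4] 2·4 + 1  →[4↦5]→  2·5 + 1 = 11  −1 ⇒ G_2=10
G_2=10  [base 5] 2·5  →[5↦6]→  2·6 = 12  −1 ⇒ G_3=11
G_3=11  [base 6] 6 + 5  →[6↦7]→  7 + 5 = 12  −1 ⇒ G_4=11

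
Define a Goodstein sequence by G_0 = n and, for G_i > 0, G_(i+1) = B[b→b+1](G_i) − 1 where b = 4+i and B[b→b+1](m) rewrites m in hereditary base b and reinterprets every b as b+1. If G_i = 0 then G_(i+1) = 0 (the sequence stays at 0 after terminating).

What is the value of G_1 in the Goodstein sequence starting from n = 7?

G_0 = 7. HB_4(7) = 4 + 3. Bump = 8. G_1 = 7.
G_1 = 7. HB_5(7) = 5 + 2. Bump = 8. G_2 = 7.

7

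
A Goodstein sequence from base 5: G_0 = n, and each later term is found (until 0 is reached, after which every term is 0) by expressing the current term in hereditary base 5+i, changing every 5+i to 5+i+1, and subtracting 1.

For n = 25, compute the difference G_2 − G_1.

4

G_0=25  [base 5] 5^2  →[5↦6]→  6^2 = 36  −1 ⇒ G_1=35
G_1=35  [base 6] 5·6 + 5  →[6↦7]→  5·7 + 5 = 40  −1 ⇒ G_2=39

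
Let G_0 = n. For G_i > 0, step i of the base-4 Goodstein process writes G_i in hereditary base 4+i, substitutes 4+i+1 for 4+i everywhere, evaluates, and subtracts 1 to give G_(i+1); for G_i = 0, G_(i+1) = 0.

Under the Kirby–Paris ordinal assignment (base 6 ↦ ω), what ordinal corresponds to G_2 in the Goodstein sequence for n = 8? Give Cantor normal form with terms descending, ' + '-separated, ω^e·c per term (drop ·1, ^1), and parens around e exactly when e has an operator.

[0] 8 ≡ 2·4 (base 4). Lift 5: 10. −1: 9.
[1] 9 ≡ 5 + 4 (base 5). Lift 6: 10. −1: 9.
[2] 9 ≡ 6 + 3 (base 6). Lift 7: 10. −1: 9.

ω + 3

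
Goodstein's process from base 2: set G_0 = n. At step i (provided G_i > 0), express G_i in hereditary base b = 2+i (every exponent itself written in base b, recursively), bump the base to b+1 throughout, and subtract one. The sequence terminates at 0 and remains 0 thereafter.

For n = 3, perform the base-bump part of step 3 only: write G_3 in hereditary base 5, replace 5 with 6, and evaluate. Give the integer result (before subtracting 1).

2

step 0: 3 = 2 + 1; sub 3 for 2: 3 + 1; = 4; G_1 = 4−1 = 3
step 1: 3 = 3; sub 4 for 3: 4; = 4; G_2 = 4−1 = 3
step 2: 3 = 3; sub 5 for 4: 3; = 3; G_3 = 3−1 = 2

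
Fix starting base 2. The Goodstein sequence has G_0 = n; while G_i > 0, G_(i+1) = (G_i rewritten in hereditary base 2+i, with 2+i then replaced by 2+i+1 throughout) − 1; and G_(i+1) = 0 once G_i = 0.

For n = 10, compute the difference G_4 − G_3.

(0) 10|_2 = 2^(2 + 1) + 2 ↦ 3^(3 + 1) + 3|_3 = 84 ⇒ 83
(1) 83|_3 = 3^(3 + 1) + 2 ↦ 4^(4 + 1) + 2|_4 = 1026 ⇒ 1025
(2) 1025|_4 = 4^(4 + 1) + 1 ↦ 5^(5 + 1) + 1|_5 = 15626 ⇒ 15625
(3) 15625|_5 = 5^(5 + 1) ↦ 6^(6 + 1)|_6 = 279936 ⇒ 279935

264310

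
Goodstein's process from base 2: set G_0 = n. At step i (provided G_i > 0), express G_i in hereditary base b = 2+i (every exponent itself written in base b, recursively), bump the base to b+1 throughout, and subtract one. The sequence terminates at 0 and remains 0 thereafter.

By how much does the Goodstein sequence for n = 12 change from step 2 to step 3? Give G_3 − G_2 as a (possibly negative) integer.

14620

G_0=12  [base 2] 2^(2 + 1) + 2^2  →[2↦3]→  3^(3 + 1) + 3^3 = 108  −1 ⇒ G_1=107
G_1=107  [base 3] 3^(3 + 1) + 2·3^2 + 2·3 + 2  →[3↦4]→  4^(4 + 1) + 2·4^2 + 2·4 + 2 = 1066  −1 ⇒ G_2=1065
G_2=1065  [base 4] 4^(4 + 1) + 2·4^2 + 2·4 + 1  →[4↦5]→  5^(5 + 1) + 2·5^2 + 2·5 + 1 = 15686  −1 ⇒ G_3=15685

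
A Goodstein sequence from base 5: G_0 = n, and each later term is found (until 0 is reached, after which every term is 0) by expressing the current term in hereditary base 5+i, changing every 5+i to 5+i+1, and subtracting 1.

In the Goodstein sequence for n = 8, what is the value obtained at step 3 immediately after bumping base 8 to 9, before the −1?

9

8 —HB5→ 5 + 3 —bump→ 6 + 3 = 9 —(−1)→ 8
8 —HB6→ 6 + 2 —bump→ 7 + 2 = 9 —(−1)→ 8
8 —HB7→ 7 + 1 —bump→ 8 + 1 = 9 —(−1)→ 8
8 —HB8→ 8 —bump→ 9 = 9 —(−1)→ 8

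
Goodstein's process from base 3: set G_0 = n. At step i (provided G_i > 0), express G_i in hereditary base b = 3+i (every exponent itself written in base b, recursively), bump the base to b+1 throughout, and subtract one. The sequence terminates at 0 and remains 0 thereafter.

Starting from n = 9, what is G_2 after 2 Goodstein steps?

17

i=0: 9 = 3^2 (b=3); 3→4: 4^2 = 16; 16−1 = 15
i=1: 15 = 3·4 + 3 (b=4); 4→5: 3·5 + 3 = 18; 18−1 = 17
i=2: 17 = 3·5 + 2 (b=5); 5→6: 3·6 + 2 = 20; 20−1 = 19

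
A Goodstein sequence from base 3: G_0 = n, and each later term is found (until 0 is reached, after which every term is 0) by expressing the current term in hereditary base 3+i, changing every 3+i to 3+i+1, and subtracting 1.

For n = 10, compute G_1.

(0) 10|_3 = 3^2 + 1 ↦ 4^2 + 1|_4 = 17 ⇒ 16
(1) 16|_4 = 4^2 ↦ 5^2|_5 = 25 ⇒ 24

16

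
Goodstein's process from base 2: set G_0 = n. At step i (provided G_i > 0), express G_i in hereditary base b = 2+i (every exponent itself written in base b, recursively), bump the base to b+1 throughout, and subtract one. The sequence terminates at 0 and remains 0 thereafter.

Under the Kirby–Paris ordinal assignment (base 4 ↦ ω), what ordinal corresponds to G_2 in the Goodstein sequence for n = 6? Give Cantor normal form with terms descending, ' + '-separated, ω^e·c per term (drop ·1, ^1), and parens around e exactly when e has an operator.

ω^ω + 1

base 2: 6 = 2^2 + 2; at 3: 3^3 + 3 = 30; next = 29
base 3: 29 = 3^3 + 2; at 4: 4^4 + 2 = 258; next = 257
base 4: 257 = 4^4 + 1; at 5: 5^5 + 1 = 3126; next = 3125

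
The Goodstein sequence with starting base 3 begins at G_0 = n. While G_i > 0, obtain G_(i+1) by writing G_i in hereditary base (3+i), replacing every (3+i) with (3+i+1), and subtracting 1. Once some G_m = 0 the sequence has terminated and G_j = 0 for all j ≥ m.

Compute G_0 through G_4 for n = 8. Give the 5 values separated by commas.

i=0: 8 = 2·3 + 2 (b=3); 3→4: 2·4 + 2 = 10; 10−1 = 9
i=1: 9 = 2·4 + 1 (b=4); 4→5: 2·5 + 1 = 11; 11−1 = 10
i=2: 10 = 2·5 (b=5); 5→6: 2·6 = 12; 12−1 = 11
i=3: 11 = 6 + 5 (b=6); 6→7: 7 + 5 = 12; 12−1 = 11

8, 9, 10, 11, 11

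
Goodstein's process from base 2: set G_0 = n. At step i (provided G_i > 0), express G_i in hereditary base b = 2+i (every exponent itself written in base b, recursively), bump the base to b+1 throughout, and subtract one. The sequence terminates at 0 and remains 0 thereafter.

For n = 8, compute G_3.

6310

i=0: 8 = 2^(2 + 1) (b=2); 2→3: 3^(3 + 1) = 81; 81−1 = 80
i=1: 80 = 2·3^3 + 2·3^2 + 2·3 + 2 (b=3); 3→4: 2·4^4 + 2·4^2 + 2·4 + 2 = 554; 554−1 = 553
i=2: 553 = 2·4^4 + 2·4^2 + 2·4 + 1 (b=4); 4→5: 2·5^5 + 2·5^2 + 2·5 + 1 = 6311; 6311−1 = 6310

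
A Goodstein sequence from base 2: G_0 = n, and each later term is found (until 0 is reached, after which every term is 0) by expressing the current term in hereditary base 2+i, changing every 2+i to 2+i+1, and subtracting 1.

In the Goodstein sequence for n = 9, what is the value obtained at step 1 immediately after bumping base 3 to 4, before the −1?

(0) 9|_2 = 2^(2 + 1) + 1 ↦ 3^(3 + 1) + 1|_3 = 82 ⇒ 81
(1) 81|_3 = 3^(3 + 1) ↦ 4^(4 + 1)|_4 = 1024 ⇒ 1023

1024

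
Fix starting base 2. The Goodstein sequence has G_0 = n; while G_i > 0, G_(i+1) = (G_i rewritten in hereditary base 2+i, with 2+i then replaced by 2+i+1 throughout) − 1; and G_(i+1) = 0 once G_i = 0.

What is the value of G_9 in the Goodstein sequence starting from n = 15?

[0] 15 ≡ 2^(2 + 1) + 2^2 + 2 + 1 (base 2). Lift 3: 112. −1: 111.
[1] 111 ≡ 3^(3 + 1) + 3^3 + 3 (base 3). Lift 4: 1284. −1: 1283.
[2] 1283 ≡ 4^(4 + 1) + 4^4 + 3 (base 4). Lift 5: 18753. −1: 18752.
[3] 18752 ≡ 5^(5 + 1) + 5^5 + 2 (base 5). Lift 6: 326594. −1: 326593.
[4] 326593 ≡ 6^(6 + 1) + 6^6 + 1 (base 6). Lift 7: 6588345. −1: 6588344.
[5] 6588344 ≡ 7^(7 + 1) + 7^7 (base 7). Lift 8: 150994944. −1: 150994943.
[6] 150994943 ≡ 8^(8 + 1) + 7·8^7 + 7·8^6 + 7·8^5 + 7·8^4 + 7·8^3 + 7·8^2 + 7·8 + 7 (base 8). Lift 9: 3524450281. −1: 3524450280.
[7] 3524450280 ≡ 9^(9 + 1) + 7·9^7 + 7·9^6 + 7·9^5 + 7·9^4 + 7·9^3 + 7·9^2 + 7·9 + 6 (base 9). Lift 10: 100077777776. −1: 100077777775.
[8] 100077777775 ≡ 10^(10 + 1) + 7·10^7 + 7·10^6 + 7·10^5 + 7·10^4 + 7·10^3 + 7·10^2 + 7·10 + 5 (base 10). Lift 11: 3138578427935. −1: 3138578427934.

3138578427934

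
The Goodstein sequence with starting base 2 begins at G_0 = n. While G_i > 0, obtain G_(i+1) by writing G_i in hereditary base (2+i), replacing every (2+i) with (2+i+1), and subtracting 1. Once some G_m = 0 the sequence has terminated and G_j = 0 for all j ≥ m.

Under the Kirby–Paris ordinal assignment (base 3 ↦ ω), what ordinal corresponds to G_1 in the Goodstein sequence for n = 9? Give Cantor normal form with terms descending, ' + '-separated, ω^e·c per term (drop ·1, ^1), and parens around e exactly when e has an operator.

ω^(ω + 1)

step 0: 9 = 2^(2 + 1) + 1; sub 3 for 2: 3^(3 + 1) + 1; = 82; G_1 = 82−1 = 81
step 1: 81 = 3^(3 + 1); sub 4 for 3: 4^(4 + 1); = 1024; G_2 = 1024−1 = 1023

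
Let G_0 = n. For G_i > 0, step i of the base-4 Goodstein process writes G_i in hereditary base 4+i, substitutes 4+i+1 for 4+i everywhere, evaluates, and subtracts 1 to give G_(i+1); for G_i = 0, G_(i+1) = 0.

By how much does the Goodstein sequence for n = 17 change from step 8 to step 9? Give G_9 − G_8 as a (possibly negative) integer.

17 —HB4→ 4^2 + 1 —bump→ 5^2 + 1 = 26 —(−1)→ 25
25 —HB5→ 5^2 —bump→ 6^2 = 36 —(−1)→ 35
35 —HB6→ 5·6 + 5 —bump→ 5·7 + 5 = 40 —(−1)→ 39
39 —HB7→ 5·7 + 4 —bump→ 5·8 + 4 = 44 —(−1)→ 43
43 —HB8→ 5·8 + 3 —bump→ 5·9 + 3 = 48 —(−1)→ 47
47 —HB9→ 5·9 + 2 —bump→ 5·10 + 2 = 52 —(−1)→ 51
51 —HB10→ 5·10 + 1 —bump→ 5·11 + 1 = 56 —(−1)→ 55
55 —HB11→ 5·11 —bump→ 5·12 = 60 —(−1)→ 59
59 —HB12→ 4·12 + 11 —bump→ 4·13 + 11 = 63 —(−1)→ 62

3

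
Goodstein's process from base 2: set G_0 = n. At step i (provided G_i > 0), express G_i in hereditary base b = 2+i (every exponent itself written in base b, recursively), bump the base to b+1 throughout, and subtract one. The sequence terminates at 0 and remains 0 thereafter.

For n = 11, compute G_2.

1027

(0) 11|_2 = 2^(2 + 1) + 2 + 1 ↦ 3^(3 + 1) + 3 + 1|_3 = 85 ⇒ 84
(1) 84|_3 = 3^(3 + 1) + 3 ↦ 4^(4 + 1) + 4|_4 = 1028 ⇒ 1027
(2) 1027|_4 = 4^(4 + 1) + 3 ↦ 5^(5 + 1) + 3|_5 = 15628 ⇒ 15627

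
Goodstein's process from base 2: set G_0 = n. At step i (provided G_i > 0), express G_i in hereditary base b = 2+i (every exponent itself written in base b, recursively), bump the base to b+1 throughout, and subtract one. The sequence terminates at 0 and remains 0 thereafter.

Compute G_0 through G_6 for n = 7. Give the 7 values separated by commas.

7 —HB2→ 2^2 + 2 + 1 —bump→ 3^3 + 3 + 1 = 31 —(−1)→ 30
30 —HB3→ 3^3 + 3 —bump→ 4^4 + 4 = 260 —(−1)→ 259
259 —HB4→ 4^4 + 3 —bump→ 5^5 + 3 = 3128 —(−1)→ 3127
3127 —HB5→ 5^5 + 2 —bump→ 6^6 + 2 = 46658 —(−1)→ 46657
46657 —HB6→ 6^6 + 1 —bump→ 7^7 + 1 = 823544 —(−1)→ 823543
823543 —HB7→ 7^7 —bump→ 8^8 = 16777216 —(−1)→ 16777215

7, 30, 259, 3127, 46657, 823543, 16777215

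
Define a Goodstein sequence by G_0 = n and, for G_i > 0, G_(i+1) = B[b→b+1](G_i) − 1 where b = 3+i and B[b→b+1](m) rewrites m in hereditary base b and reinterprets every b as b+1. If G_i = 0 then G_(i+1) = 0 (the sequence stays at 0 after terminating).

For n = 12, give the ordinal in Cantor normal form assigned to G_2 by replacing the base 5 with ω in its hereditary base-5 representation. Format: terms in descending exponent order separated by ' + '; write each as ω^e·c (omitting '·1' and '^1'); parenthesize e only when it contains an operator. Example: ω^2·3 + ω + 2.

ω^2 + 2

(0) 12|_3 = 3^2 + 3 ↦ 4^2 + 4|_4 = 20 ⇒ 19
(1) 19|_4 = 4^2 + 3 ↦ 5^2 + 3|_5 = 28 ⇒ 27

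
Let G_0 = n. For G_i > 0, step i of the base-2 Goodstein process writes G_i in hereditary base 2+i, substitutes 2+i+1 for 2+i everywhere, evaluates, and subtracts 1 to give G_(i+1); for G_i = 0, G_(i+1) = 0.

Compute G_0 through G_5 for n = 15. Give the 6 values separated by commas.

i=0: 15 = 2^(2 + 1) + 2^2 + 2 + 1 (b=2); 2→3: 3^(3 + 1) + 3^3 + 3 + 1 = 112; 112−1 = 111
i=1: 111 = 3^(3 + 1) + 3^3 + 3 (b=3); 3→4: 4^(4 + 1) + 4^4 + 4 = 1284; 1284−1 = 1283
i=2: 1283 = 4^(4 + 1) + 4^4 + 3 (b=4); 4→5: 5^(5 + 1) + 5^5 + 3 = 18753; 18753−1 = 18752
i=3: 18752 = 5^(5 + 1) + 5^5 + 2 (b=5); 5→6: 6^(6 + 1) + 6^6 + 2 = 326594; 326594−1 = 326593
i=4: 326593 = 6^(6 + 1) + 6^6 + 1 (b=6); 6→7: 7^(7 + 1) + 7^7 + 1 = 6588345; 6588345−1 = 6588344

15, 111, 1283, 18752, 326593, 6588344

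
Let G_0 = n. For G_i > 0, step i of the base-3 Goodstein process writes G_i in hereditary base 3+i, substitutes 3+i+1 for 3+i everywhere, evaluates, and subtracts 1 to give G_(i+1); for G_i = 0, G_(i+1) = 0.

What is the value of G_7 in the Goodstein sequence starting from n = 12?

75

[0] 12 ≡ 3^2 + 3 (base 3). Lift 4: 20. −1: 19.
[1] 19 ≡ 4^2 + 3 (base 4). Lift 5: 28. −1: 27.
[2] 27 ≡ 5^2 + 2 (base 5). Lift 6: 38. −1: 37.
[3] 37 ≡ 6^2 + 1 (base 6). Lift 7: 50. −1: 49.
[4] 49 ≡ 7^2 (base 7). Lift 8: 64. −1: 63.
[5] 63 ≡ 7·8 + 7 (base 8). Lift 9: 70. −1: 69.
[6] 69 ≡ 7·9 + 6 (base 9). Lift 10: 76. −1: 75.
[7] 75 ≡ 7·10 + 5 (base 10). Lift 11: 82. −1: 81.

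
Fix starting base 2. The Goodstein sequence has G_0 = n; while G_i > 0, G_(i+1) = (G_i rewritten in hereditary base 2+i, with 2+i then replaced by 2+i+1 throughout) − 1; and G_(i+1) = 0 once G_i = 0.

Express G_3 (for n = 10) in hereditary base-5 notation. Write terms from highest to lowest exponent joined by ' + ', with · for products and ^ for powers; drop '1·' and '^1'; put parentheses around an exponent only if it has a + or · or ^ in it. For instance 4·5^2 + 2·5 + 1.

5^(5 + 1)

(0) 10|_2 = 2^(2 + 1) + 2 ↦ 3^(3 + 1) + 3|_3 = 84 ⇒ 83
(1) 83|_3 = 3^(3 + 1) + 2 ↦ 4^(4 + 1) + 2|_4 = 1026 ⇒ 1025
(2) 1025|_4 = 4^(4 + 1) + 1 ↦ 5^(5 + 1) + 1|_5 = 15626 ⇒ 15625
(3) 15625|_5 = 5^(5 + 1) ↦ 6^(6 + 1)|_6 = 279936 ⇒ 279935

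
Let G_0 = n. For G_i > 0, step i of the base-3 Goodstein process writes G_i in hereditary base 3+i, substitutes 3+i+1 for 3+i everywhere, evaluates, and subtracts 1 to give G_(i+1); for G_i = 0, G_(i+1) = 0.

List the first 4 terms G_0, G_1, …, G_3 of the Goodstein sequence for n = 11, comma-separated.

base 3: 11 = 3^2 + 2; at 4: 4^2 + 2 = 18; next = 17
base 4: 17 = 4^2 + 1; at 5: 5^2 + 1 = 26; next = 25
base 5: 25 = 5^2; at 6: 6^2 = 36; next = 35

11, 17, 25, 35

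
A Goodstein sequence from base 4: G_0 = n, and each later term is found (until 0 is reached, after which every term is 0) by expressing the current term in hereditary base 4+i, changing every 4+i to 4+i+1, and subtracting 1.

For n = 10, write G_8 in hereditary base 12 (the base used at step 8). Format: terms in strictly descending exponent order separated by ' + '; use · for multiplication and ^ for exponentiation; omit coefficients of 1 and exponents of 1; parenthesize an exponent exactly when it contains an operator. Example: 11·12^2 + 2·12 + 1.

(0) 10|_4 = 2·4 + 2 ↦ 2·5 + 2|_5 = 12 ⇒ 11
(1) 11|_5 = 2·5 + 1 ↦ 2·6 + 1|_6 = 13 ⇒ 12
(2) 12|_6 = 2·6 ↦ 2·7|_7 = 14 ⇒ 13
(3) 13|_7 = 7 + 6 ↦ 8 + 6|_8 = 14 ⇒ 13
(4) 13|_8 = 8 + 5 ↦ 9 + 5|_9 = 14 ⇒ 13
(5) 13|_9 = 9 + 4 ↦ 10 + 4|_10 = 14 ⇒ 13
(6) 13|_10 = 10 + 3 ↦ 11 + 3|_11 = 14 ⇒ 13
(7) 13|_11 = 11 + 2 ↦ 12 + 2|_12 = 14 ⇒ 13

12 + 1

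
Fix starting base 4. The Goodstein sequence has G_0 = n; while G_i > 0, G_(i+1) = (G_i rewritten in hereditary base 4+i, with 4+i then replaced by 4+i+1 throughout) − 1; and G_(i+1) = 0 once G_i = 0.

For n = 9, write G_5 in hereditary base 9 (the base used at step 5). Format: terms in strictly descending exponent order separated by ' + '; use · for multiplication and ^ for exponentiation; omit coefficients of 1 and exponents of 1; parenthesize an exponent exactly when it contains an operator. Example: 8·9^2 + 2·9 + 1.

9 —HB4→ 2·4 + 1 —bump→ 2·5 + 1 = 11 —(−1)→ 10
10 —HB5→ 2·5 —bump→ 2·6 = 12 —(−1)→ 11
11 —HB6→ 6 + 5 —bump→ 7 + 5 = 12 —(−1)→ 11
11 —HB7→ 7 + 4 —bump→ 8 + 4 = 12 —(−1)→ 11
11 —HB8→ 8 + 3 —bump→ 9 + 3 = 12 —(−1)→ 11
11 —HB9→ 9 + 2 —bump→ 10 + 2 = 12 —(−1)→ 11

9 + 2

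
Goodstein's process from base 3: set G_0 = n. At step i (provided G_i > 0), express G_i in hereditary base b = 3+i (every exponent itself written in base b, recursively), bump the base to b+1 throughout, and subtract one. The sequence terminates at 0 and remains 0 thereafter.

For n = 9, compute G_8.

26

step 0: 9 = 3^2; sub 4 for 3: 4^2; = 16; G_1 = 16−1 = 15
step 1: 15 = 3·4 + 3; sub 5 for 4: 3·5 + 3; = 18; G_2 = 18−1 = 17
step 2: 17 = 3·5 + 2; sub 6 for 5: 3·6 + 2; = 20; G_3 = 20−1 = 19
step 3: 19 = 3·6 + 1; sub 7 for 6: 3·7 + 1; = 22; G_4 = 22−1 = 21
step 4: 21 = 3·7; sub 8 for 7: 3·8; = 24; G_5 = 24−1 = 23
step 5: 23 = 2·8 + 7; sub 9 for 8: 2·9 + 7; = 25; G_6 = 25−1 = 24
step 6: 24 = 2·9 + 6; sub 10 for 9: 2·10 + 6; = 26; G_7 = 26−1 = 25
step 7: 25 = 2·10 + 5; sub 11 for 10: 2·11 + 5; = 27; G_8 = 27−1 = 26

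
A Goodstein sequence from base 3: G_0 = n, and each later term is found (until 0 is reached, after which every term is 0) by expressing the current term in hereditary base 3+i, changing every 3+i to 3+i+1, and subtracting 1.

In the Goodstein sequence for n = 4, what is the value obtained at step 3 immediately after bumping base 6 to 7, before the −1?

3

[0] 4 ≡ 3 + 1 (base 3). Lift 4: 5. −1: 4.
[1] 4 ≡ 4 (base 4). Lift 5: 5. −1: 4.
[2] 4 ≡ 4 (base 5). Lift 6: 4. −1: 3.
[3] 3 ≡ 3 (base 6). Lift 7: 3. −1: 2.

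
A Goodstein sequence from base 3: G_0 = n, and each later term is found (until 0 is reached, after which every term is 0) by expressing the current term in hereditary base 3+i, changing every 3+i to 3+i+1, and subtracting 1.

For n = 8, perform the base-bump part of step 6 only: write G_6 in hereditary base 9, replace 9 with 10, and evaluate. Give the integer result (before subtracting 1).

12

step 0: 8 = 2·3 + 2; sub 4 for 3: 2·4 + 2; = 10; G_1 = 10−1 = 9
step 1: 9 = 2·4 + 1; sub 5 for 4: 2·5 + 1; = 11; G_2 = 11−1 = 10
step 2: 10 = 2·5; sub 6 for 5: 2·6; = 12; G_3 = 12−1 = 11
step 3: 11 = 6 + 5; sub 7 for 6: 7 + 5; = 12; G_4 = 12−1 = 11
step 4: 11 = 7 + 4; sub 8 for 7: 8 + 4; = 12; G_5 = 12−1 = 11
step 5: 11 = 8 + 3; sub 9 for 8: 9 + 3; = 12; G_6 = 12−1 = 11
step 6: 11 = 9 + 2; sub 10 for 9: 10 + 2; = 12; G_7 = 12−1 = 11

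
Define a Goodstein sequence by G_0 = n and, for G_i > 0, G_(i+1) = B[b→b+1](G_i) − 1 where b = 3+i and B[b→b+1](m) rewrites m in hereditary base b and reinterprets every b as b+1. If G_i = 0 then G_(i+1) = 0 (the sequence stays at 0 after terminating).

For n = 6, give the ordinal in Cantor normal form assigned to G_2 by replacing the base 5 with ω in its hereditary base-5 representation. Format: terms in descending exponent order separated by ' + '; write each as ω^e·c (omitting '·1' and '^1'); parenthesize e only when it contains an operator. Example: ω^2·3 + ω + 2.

i=0: 6 = 2·3 (b=3); 3→4: 2·4 = 8; 8−1 = 7
i=1: 7 = 4 + 3 (b=4); 4→5: 5 + 3 = 8; 8−1 = 7

ω + 2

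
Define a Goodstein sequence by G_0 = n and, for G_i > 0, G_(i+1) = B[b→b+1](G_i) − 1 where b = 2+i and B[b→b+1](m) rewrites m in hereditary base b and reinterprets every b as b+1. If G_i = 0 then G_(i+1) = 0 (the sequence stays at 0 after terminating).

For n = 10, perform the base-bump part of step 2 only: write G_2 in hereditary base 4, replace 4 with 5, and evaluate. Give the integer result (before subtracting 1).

15626

[0] 10 ≡ 2^(2 + 1) + 2 (base 2). Lift 3: 84. −1: 83.
[1] 83 ≡ 3^(3 + 1) + 2 (base 3). Lift 4: 1026. −1: 1025.
[2] 1025 ≡ 4^(4 + 1) + 1 (base 4). Lift 5: 15626. −1: 15625.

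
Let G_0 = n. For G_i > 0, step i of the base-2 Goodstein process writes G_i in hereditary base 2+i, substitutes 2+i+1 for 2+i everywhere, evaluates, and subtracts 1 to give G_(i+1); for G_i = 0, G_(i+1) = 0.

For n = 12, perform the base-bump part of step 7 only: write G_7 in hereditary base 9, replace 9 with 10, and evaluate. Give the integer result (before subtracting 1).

[0] 12 ≡ 2^(2 + 1) + 2^2 (base 2). Lift 3: 108. −1: 107.
[1] 107 ≡ 3^(3 + 1) + 2·3^2 + 2·3 + 2 (base 3). Lift 4: 1066. −1: 1065.
[2] 1065 ≡ 4^(4 + 1) + 2·4^2 + 2·4 + 1 (base 4). Lift 5: 15686. −1: 15685.
[3] 15685 ≡ 5^(5 + 1) + 2·5^2 + 2·5 (base 5). Lift 6: 280020. −1: 280019.
[4] 280019 ≡ 6^(6 + 1) + 2·6^2 + 6 + 5 (base 6). Lift 7: 5764911. −1: 5764910.
[5] 5764910 ≡ 7^(7 + 1) + 2·7^2 + 7 + 4 (base 7). Lift 8: 134217868. −1: 134217867.
[6] 134217867 ≡ 8^(8 + 1) + 2·8^2 + 8 + 3 (base 8). Lift 9: 3486784575. −1: 3486784574.
[7] 3486784574 ≡ 9^(9 + 1) + 2·9^2 + 9 + 2 (base 9). Lift 10: 100000000212. −1: 100000000211.

100000000212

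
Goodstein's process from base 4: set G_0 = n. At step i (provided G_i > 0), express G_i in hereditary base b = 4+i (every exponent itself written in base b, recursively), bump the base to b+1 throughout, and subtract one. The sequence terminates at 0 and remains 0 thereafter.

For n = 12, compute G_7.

base 4: 12 = 3·4; at 5: 3·5 = 15; next = 14
base 5: 14 = 2·5 + 4; at 6: 2·6 + 4 = 16; next = 15
base 6: 15 = 2·6 + 3; at 7: 2·7 + 3 = 17; next = 16
base 7: 16 = 2·7 + 2; at 8: 2·8 + 2 = 18; next = 17
base 8: 17 = 2·8 + 1; at 9: 2·9 + 1 = 19; next = 18
base 9: 18 = 2·9; at 10: 2·10 = 20; next = 19
base 10: 19 = 10 + 9; at 11: 11 + 9 = 20; next = 19

19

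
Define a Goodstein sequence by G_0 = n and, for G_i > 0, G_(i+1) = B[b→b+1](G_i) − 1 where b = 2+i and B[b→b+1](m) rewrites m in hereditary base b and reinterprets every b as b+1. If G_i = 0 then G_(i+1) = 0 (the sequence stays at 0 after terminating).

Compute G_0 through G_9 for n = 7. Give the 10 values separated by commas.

7 —HB2→ 2^2 + 2 + 1 —bump→ 3^3 + 3 + 1 = 31 —(−1)→ 30
30 —HB3→ 3^3 + 3 —bump→ 4^4 + 4 = 260 —(−1)→ 259
259 —HB4→ 4^4 + 3 —bump→ 5^5 + 3 = 3128 —(−1)→ 3127
3127 —HB5→ 5^5 + 2 —bump→ 6^6 + 2 = 46658 —(−1)→ 46657
46657 —HB6→ 6^6 + 1 —bump→ 7^7 + 1 = 823544 —(−1)→ 823543
823543 —HB7→ 7^7 —bump→ 8^8 = 16777216 —(−1)→ 16777215
16777215 —HB8→ 7·8^7 + 7·8^6 + 7·8^5 + 7·8^4 + 7·8^3 + 7·8^2 + 7·8 + 7 —bump→ 7·9^7 + 7·9^6 + 7·9^5 + 7·9^4 + 7·9^3 + 7·9^2 + 7·9 + 7 = 37665880 —(−1)→ 37665879
37665879 —HB9→ 7·9^7 + 7·9^6 + 7·9^5 + 7·9^4 + 7·9^3 + 7·9^2 + 7·9 + 6 —bump→ 7·10^7 + 7·10^6 + 7·10^5 + 7·10^4 + 7·10^3 + 7·10^2 + 7·10 + 6 = 77777776 —(−1)→ 77777775
77777775 —HB10→ 7·10^7 + 7·10^6 + 7·10^5 + 7·10^4 + 7·10^3 + 7·10^2 + 7·10 + 5 —bump→ 7·11^7 + 7·11^6 + 7·11^5 + 7·11^4 + 7·11^3 + 7·11^2 + 7·11 + 5 = 150051214 —(−1)→ 150051213

7, 30, 259, 3127, 46657, 823543, 16777215, 37665879, 77777775, 150051213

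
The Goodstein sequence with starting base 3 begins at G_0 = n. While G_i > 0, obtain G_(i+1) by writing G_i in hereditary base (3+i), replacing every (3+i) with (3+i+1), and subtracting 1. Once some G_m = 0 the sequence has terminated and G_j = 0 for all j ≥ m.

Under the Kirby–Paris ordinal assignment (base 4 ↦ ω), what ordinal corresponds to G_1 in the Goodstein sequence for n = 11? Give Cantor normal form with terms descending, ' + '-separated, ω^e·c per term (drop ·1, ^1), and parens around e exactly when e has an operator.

ω^2 + 1

base 3: 11 = 3^2 + 2; at 4: 4^2 + 2 = 18; next = 17
base 4: 17 = 4^2 + 1; at 5: 5^2 + 1 = 26; next = 25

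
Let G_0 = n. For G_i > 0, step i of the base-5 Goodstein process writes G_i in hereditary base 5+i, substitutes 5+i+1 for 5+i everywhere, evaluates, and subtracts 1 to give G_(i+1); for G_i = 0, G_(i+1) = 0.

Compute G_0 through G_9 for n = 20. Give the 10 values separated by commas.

20 —HB5→ 4·5 —bump→ 4·6 = 24 —(−1)→ 23
23 —HB6→ 3·6 + 5 —bump→ 3·7 + 5 = 26 —(−1)→ 25
25 —HB7→ 3·7 + 4 —bump→ 3·8 + 4 = 28 —(−1)→ 27
27 —HB8→ 3·8 + 3 —bump→ 3·9 + 3 = 30 —(−1)→ 29
29 —HB9→ 3·9 + 2 —bump→ 3·10 + 2 = 32 —(−1)→ 31
31 —HB10→ 3·10 + 1 —bump→ 3·11 + 1 = 34 —(−1)→ 33
33 —HB11→ 3·11 —bump→ 3·12 = 36 —(−1)→ 35
35 —HB12→ 2·12 + 11 —bump→ 2·13 + 11 = 37 —(−1)→ 36
36 —HB13→ 2·13 + 10 —bump→ 2·14 + 10 = 38 —(−1)→ 37

20, 23, 25, 27, 29, 31, 33, 35, 36, 37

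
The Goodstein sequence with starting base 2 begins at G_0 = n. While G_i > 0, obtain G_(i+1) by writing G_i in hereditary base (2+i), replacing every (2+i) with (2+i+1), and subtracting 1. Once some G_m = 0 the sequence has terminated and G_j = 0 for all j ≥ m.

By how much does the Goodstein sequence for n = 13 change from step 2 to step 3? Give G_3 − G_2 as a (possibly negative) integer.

G_0=13  [base 2] 2^(2 + 1) + 2^2 + 1  →[2↦3]→  3^(3 + 1) + 3^3 + 1 = 109  −1 ⇒ G_1=108
G_1=108  [base 3] 3^(3 + 1) + 3^3  →[3↦4]→  4^(4 + 1) + 4^4 = 1280  −1 ⇒ G_2=1279
G_2=1279  [base 4] 4^(4 + 1) + 3·4^3 + 3·4^2 + 3·4 + 3  →[4↦5]→  5^(5 + 1) + 3·5^3 + 3·5^2 + 3·5 + 3 = 16093  −1 ⇒ G_3=16092

14813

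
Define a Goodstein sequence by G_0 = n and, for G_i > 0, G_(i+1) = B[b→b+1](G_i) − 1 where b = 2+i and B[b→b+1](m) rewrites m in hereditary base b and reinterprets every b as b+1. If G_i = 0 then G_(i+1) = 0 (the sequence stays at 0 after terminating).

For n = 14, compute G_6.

134404971

base 2: 14 = 2^(2 + 1) + 2^2 + 2; at 3: 3^(3 + 1) + 3^3 + 3 = 111; next = 110
base 3: 110 = 3^(3 + 1) + 3^3 + 2; at 4: 4^(4 + 1) + 4^4 + 2 = 1282; next = 1281
base 4: 1281 = 4^(4 + 1) + 4^4 + 1; at 5: 5^(5 + 1) + 5^5 + 1 = 18751; next = 18750
base 5: 18750 = 5^(5 + 1) + 5^5; at 6: 6^(6 + 1) + 6^6 = 326592; next = 326591
base 6: 326591 = 6^(6 + 1) + 5·6^5 + 5·6^4 + 5·6^3 + 5·6^2 + 5·6 + 5; at 7: 7^(7 + 1) + 5·7^5 + 5·7^4 + 5·7^3 + 5·7^2 + 5·7 + 5 = 5862841; next = 5862840
base 7: 5862840 = 7^(7 + 1) + 5·7^5 + 5·7^4 + 5·7^3 + 5·7^2 + 5·7 + 4; at 8: 8^(8 + 1) + 5·8^5 + 5·8^4 + 5·8^3 + 5·8^2 + 5·8 + 4 = 134404972; next = 134404971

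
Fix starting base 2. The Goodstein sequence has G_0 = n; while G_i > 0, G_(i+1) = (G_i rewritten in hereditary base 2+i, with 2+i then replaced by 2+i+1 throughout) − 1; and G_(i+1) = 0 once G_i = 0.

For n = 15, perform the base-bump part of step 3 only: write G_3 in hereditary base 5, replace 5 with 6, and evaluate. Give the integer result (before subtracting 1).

326594

15 —HB2→ 2^(2 + 1) + 2^2 + 2 + 1 —bump→ 3^(3 + 1) + 3^3 + 3 + 1 = 112 —(−1)→ 111
111 —HB3→ 3^(3 + 1) + 3^3 + 3 —bump→ 4^(4 + 1) + 4^4 + 4 = 1284 —(−1)→ 1283
1283 —HB4→ 4^(4 + 1) + 4^4 + 3 —bump→ 5^(5 + 1) + 5^5 + 3 = 18753 —(−1)→ 18752
18752 —HB5→ 5^(5 + 1) + 5^5 + 2 —bump→ 6^(6 + 1) + 6^6 + 2 = 326594 —(−1)→ 326593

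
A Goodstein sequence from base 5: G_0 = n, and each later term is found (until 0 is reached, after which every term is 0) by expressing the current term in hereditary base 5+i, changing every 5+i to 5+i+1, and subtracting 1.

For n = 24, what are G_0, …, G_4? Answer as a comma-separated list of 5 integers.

24, 27, 30, 33, 36

[0] 24 ≡ 4·5 + 4 (base 5). Lift 6: 28. −1: 27.
[1] 27 ≡ 4·6 + 3 (base 6). Lift 7: 31. −1: 30.
[2] 30 ≡ 4·7 + 2 (base 7). Lift 8: 34. −1: 33.
[3] 33 ≡ 4·8 + 1 (base 8). Lift 9: 37. −1: 36.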